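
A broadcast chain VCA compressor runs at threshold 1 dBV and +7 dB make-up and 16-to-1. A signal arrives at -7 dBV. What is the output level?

0 dBV

-7 dBV is 8 dB below the 1 dBV threshold, so no gain reduction is applied.
Make-up gain adds 7 dB: -7 + 7 = 0 dBV.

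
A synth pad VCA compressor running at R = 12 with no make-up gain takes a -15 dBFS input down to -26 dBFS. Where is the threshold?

Gain reduction = -15 − (-26) = 11 dB; output overshoot = GR / (R − 1) = 11 / 11 = 1 dB.
Threshold = output − output overshoot = -26 − 1 = -27 dBFS.

-27 dBFS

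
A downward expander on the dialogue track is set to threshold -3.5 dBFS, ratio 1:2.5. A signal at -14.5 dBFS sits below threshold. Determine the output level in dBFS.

Below threshold, a 1:2.5 expander applies gain = (2.5−1)×(T − x) of attenuation.
(2.5−1) × 11 = 16.5 dB, so output = -14.5 − 16.5 = -31 dBFS.

-31 dBFS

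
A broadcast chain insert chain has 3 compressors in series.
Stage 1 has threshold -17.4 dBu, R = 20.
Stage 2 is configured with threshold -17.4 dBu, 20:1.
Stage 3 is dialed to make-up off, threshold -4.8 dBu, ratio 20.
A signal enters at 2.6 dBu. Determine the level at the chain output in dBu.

-17.35 dBu

Stage 1: 2.6 dBu is 20 dB over -17.4 dBu; at 20:1 that becomes 1 dB over, giving -16.4 dBu.
Stage 2: -16.4 dBu is 1 dB over -17.4 dBu; at 20:1 that becomes 0.05 dB over, giving -17.35 dBu.
Stage 3: below threshold (-17.35 ≤ -4.8); passes unchanged; output -17.35 dBu.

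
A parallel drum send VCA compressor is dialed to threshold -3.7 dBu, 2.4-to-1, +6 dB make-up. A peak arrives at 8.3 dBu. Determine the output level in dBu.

7.3 dBu

The input is 12 dB above the -3.7 dBu threshold.
The 12 dB excess becomes 5 dB after 2.4:1 reduction.
So the level is -3.7 + 5 = 1.3 dBu; make-up adds 6 dB, giving 7.3 dBu.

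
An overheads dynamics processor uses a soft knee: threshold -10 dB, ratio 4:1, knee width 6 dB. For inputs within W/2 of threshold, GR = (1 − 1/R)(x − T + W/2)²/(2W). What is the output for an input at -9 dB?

x − T + W/2 = -9 − (-10) + 3 = 4.
GR = (1 − 1/4) × 4² / 12 = 0.75 × 16 / 12 = 1 dB.
Output = -9 − 1 = -10 dB.

-10 dB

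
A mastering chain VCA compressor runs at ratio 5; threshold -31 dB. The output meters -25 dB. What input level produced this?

The compressed level sits -25 − (-31) = 6 dB over threshold.
Before 5:1 compression the overshoot was 6 × 5 = 30 dB, so input = -31 + 30 = -1 dB.

-1 dB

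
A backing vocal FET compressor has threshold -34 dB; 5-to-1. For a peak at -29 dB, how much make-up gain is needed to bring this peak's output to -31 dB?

The peak compresses to -34 + 5/5 = -33 dB.
To reach -31 dB requires -31 − (-33) = 2 dB of make-up.

2 dB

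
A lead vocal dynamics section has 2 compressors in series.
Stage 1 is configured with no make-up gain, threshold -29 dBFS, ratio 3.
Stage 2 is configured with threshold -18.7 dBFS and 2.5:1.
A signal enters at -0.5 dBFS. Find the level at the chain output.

Stage 1: 28.5 dB above -29 dBFS, reduced 3:1 to 9.5 dB above → -19.5 dBFS.
Stage 2: -19.5 dBFS ≤ -18.7 dBFS, so stage 2 doesn't engage; output -19.5 dBFS.

-19.5 dBFS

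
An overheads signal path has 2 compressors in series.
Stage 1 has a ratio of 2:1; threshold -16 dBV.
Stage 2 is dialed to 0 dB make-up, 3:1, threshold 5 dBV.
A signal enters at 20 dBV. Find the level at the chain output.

Stage 1: 20 dBV is 36 dB over -16 dBV; at 2:1 that becomes 18 dB over, giving 2 dBV.
Stage 2: 2 dBV ≤ 5 dBV, so stage 2 doesn't engage; output 2 dBV.

2 dBV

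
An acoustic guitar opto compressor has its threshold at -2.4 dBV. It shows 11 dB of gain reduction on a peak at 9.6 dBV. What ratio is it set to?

12:1

Input overshoot = 9.6 − (-2.4) = 12 dB.
Output overshoot = 12 − 11 = 1 dB.
Ratio = input overshoot / output overshoot = 12 / 1 = 12.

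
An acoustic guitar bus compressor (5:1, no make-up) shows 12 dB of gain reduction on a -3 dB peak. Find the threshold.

-18 dB

Gain reduction = -3 − (-15) = 12 dB; output overshoot = GR / (R − 1) = 12 / 4 = 3 dB.
Threshold = output − output overshoot = -15 − 3 = -18 dB.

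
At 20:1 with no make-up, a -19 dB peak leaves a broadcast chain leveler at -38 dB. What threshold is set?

Let T be the threshold. Output overshoot = (input overshoot)/R, so -38 − T = (-19 − T)/20.
20·(-38 − T) = -19 − T → 19·T = -760 − (-19) = -741.
T = -741/19 = -39 dB.

-39 dB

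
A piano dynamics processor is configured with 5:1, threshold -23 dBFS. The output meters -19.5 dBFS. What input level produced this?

The compressed level sits -19.5 − (-23) = 3.5 dB over threshold.
Undo the ratio: input overshoot = 3.5 × 5 = 17.5 dB, giving input = -5.5 dBFS.

-5.5 dBFS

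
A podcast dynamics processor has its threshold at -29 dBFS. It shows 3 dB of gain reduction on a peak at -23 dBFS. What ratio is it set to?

Input overshoot = -23 − (-29) = 6 dB.
Output overshoot = 6 − 3 = 3 dB.
Ratio = input overshoot / output overshoot = 6 / 3 = 2.

2:1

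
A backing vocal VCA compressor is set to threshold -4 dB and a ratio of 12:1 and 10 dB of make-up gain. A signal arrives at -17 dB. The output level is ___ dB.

-17 dB is 13 dB below the -4 dB threshold, so no gain reduction is applied.
Make-up gain adds 10 dB: -17 + 10 = -7 dB.

-7 dB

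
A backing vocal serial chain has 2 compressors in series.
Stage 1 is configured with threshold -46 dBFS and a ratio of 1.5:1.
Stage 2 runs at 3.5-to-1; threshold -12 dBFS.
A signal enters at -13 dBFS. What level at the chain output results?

-24 dBFS

Stage 1: 33 dB above -46 dBFS, reduced 1.5:1 to 22 dB above → -24 dBFS.
Stage 2: -24 dBFS is at or below the -12 dBFS threshold — no compression; output -24 dBFS.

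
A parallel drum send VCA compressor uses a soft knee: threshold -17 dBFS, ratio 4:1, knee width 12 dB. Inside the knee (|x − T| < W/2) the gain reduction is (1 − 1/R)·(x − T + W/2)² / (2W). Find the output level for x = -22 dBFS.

-22.03125 dBFS

x − T + W/2 = -22 − (-17) + 6 = 1.
GR = (1 − 1/4) × 1² / 24 = 0.75 × 1 / 24 = 0.03125 dB.
Output = -22 − 0.03125 = -22.03125 dBFS.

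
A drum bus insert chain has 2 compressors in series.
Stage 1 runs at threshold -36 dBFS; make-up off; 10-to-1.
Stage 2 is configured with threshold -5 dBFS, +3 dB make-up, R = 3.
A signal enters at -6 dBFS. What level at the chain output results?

Stage 1: overshoot 30 dB → 30/10 = 3 dB → -33 dBFS.
Stage 2: -33 dBFS ≤ -5 dBFS, so stage 2 doesn't engage; make-up brings it to -30 dBFS.

-30 dBFS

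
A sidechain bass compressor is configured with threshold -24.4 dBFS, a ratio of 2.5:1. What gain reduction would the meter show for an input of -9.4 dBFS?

9 dB

-9.4 dBFS exceeds the threshold by 15 dB.
After 2.5:1 compression the overshoot becomes 15/2.5 = 6 dB.
So the signal is attenuated by 15 − 6 = 9 dB.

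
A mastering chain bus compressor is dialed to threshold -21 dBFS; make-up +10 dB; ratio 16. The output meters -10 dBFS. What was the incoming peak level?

Before make-up, the level was -10 − 10 = -20 dBFS.
Post-compression overshoot = -20 − (-21) = 1 dB.
Before 16:1 compression the overshoot was 1 × 16 = 16 dB, so input = -21 + 16 = -5 dBFS.

-5 dBFS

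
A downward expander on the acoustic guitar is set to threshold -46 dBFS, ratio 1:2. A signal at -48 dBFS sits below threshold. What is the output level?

Undershoot = (-46) − (-48) = 2 dB.
At 1:2, that expands to 4 dB under threshold.
Output = -46 − 4 = -50 dBFS.

-50 dBFS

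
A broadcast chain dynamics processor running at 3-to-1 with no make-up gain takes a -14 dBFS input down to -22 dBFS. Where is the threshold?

Let T be the threshold. Output overshoot = (input overshoot)/R, so -22 − T = (-14 − T)/3.
3·(-22 − T) = -14 − T → 2·T = -66 − (-14) = -52.
T = -52/2 = -26 dBFS.

-26 dBFS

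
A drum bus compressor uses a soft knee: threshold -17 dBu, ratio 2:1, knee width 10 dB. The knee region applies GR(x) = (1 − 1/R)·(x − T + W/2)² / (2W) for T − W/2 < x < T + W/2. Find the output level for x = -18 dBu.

x − T + W/2 = -18 − (-17) + 5 = 4.
GR = (1 − 1/2) × 4² / 20 = 0.5 × 16 / 20 = 0.4 dB.
Output = -18 − 0.4 = -18.4 dBu.

-18.4 dBu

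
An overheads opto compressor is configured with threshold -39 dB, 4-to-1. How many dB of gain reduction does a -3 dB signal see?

Overshoot = -3 − (-39) = 36 dB.
A 4:1 ratio leaves 9 dB of that excess.
Gain reduction = 36 − 9 = 27 dB.

27 dB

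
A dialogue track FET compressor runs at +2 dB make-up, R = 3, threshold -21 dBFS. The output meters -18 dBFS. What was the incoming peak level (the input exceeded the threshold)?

-18 dBFS

Remove make-up: -18 − 2 = -20 dBFS.
Post-compression overshoot = -20 − (-21) = 1 dB.
Input overshoot = R × output overshoot = 3 dB → input = -21 + 3 = -18 dBFS.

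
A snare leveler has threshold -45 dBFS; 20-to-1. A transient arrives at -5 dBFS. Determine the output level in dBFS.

-43 dBFS

The input is 40 dB above the -45 dBFS threshold.
The 40 dB excess becomes 2 dB after 20:1 reduction.
So the level is -45 + 2 = -43 dBFS.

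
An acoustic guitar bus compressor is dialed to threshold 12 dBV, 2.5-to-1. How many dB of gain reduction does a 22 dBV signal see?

6 dB

The signal is 10 dB above threshold.
A 2.5:1 ratio leaves 4 dB of that excess.
Gain reduction = 10 − 4 = 6 dB.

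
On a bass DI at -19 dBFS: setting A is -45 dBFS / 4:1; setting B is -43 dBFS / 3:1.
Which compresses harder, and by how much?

A, by 3.5 dB

A: GR = 26 − 26/4 = 19.5 dB.
B: GR = 24 − 24/3 = 16 dB.
A reduces 3.5 dB more.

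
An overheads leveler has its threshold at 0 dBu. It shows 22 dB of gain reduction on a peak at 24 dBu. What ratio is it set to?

12:1

Input overshoot = 24 − 0 = 24 dB.
Output overshoot = 24 − 22 = 2 dB.
Ratio = input overshoot / output overshoot = 24 / 2 = 12.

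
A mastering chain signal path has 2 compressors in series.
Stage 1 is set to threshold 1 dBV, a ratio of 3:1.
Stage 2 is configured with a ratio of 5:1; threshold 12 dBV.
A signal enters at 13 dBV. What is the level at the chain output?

5 dBV

Stage 1: 13 dBV is 12 dB over 1 dBV; at 3:1 that becomes 4 dB over, giving 5 dBV.
Stage 2: below threshold (5 ≤ 12); passes unchanged; output 5 dBV.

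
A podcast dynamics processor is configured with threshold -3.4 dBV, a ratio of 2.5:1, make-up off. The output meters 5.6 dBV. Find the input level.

That's 9 dB above the -3.4 dBV threshold.
Before 2.5:1 compression the overshoot was 9 × 2.5 = 22.5 dB, so input = -3.4 + 22.5 = 19.1 dBV.

19.1 dBV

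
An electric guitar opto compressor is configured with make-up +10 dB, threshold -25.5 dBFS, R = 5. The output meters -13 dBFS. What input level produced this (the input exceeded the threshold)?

-13 dBFS

Stripping the +10 dB make-up gives -23 dBFS at the gain stage.
That's 2.5 dB above the -25.5 dBFS threshold.
Input overshoot = R × output overshoot = 12.5 dB → input = -25.5 + 12.5 = -13 dBFS.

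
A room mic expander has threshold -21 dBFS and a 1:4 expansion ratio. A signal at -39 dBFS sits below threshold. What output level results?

Below threshold, a 1:4 expander applies gain = (4−1)×(T − x) of attenuation.
(4−1) × 18 = 54 dB, so output = -39 − 54 = -93 dBFS.

-93 dBFS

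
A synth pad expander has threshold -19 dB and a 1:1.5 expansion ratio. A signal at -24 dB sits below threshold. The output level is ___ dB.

-26.5 dB

The input is 5 dB below the -19 dB threshold.
A 1:1.5 expander multiplies undershoot by 1.5: 5 × 1.5 = 7.5 dB below threshold.
Output = -19 − 7.5 = -26.5 dB.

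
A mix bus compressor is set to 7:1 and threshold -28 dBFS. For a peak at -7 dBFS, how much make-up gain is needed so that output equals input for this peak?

The peak compresses to -28 + 21/7 = -25 dBFS.
To reach -7 dBFS requires -7 − (-25) = 18 dB of make-up.

18 dB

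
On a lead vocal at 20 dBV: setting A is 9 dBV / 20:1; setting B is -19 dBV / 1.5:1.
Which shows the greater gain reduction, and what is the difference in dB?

A: 11 dB over, compressed to 0.55 dB over, so 10.45 dB of GR.
B: 39 dB over, compressed to 26 dB over, so 13 dB of GR.
Difference: 2.55 dB in favour of B.

B, by 2.55 dB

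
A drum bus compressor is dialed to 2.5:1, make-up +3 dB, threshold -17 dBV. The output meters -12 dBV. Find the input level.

Remove make-up: -12 − 3 = -15 dBV.
Post-compression overshoot = -15 − (-17) = 2 dB.
Input overshoot = R × output overshoot = 5 dB → input = -17 + 5 = -12 dBV.

-12 dBV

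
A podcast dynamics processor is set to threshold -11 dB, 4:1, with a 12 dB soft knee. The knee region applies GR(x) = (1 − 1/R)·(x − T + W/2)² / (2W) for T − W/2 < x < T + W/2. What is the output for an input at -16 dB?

-16.03125 dB

x − T + W/2 = -16 − (-11) + 6 = 1.
GR = (1 − 1/4) × 1² / 24 = 0.75 × 1 / 24 = 0.03125 dB.
Output = -16 − 0.03125 = -16.03125 dB.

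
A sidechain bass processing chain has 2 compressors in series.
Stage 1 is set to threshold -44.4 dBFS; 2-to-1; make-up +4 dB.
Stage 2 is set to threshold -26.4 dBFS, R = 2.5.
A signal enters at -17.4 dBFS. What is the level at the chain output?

-26.9 dBFS

Stage 1: overshoot 27 dB → 27/2 = 13.5 dB → -30.9 dBFS; +4 dB make-up → -26.9 dBFS.
Stage 2: below threshold (-26.9 ≤ -26.4); passes unchanged; output -26.9 dBFS.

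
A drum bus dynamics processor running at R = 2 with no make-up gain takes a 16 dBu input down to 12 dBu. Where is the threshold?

Let T be the threshold. Output overshoot = (input overshoot)/R, so 12 − T = (16 − T)/2.
2·(12 − T) = 16 − T → 1·T = 24 − 16 = 8.
T = 8/1 = 8 dBu.

8 dBu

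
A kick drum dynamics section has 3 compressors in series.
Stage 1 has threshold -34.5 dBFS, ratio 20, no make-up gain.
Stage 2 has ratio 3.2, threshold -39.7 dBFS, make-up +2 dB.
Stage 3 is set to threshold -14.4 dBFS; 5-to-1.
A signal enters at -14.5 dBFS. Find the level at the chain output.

Stage 1: -14.5 dBFS is 20 dB over -34.5 dBFS; at 20:1 that becomes 1 dB over, giving -33.5 dBFS.
Stage 2: overshoot 6.2 dB → 6.2/3.2 = 1.9375 dB → -37.7625 dBFS; +2 dB make-up → -35.7625 dBFS.
Stage 3: -35.7625 dBFS ≤ -14.4 dBFS, so stage 3 doesn't engage; output -35.7625 dBFS.

-35.7625 dBFS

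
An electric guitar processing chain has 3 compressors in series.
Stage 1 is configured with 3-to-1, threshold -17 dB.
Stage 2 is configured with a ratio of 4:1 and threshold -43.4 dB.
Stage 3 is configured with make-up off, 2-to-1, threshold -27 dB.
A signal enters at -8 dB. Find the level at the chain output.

Stage 1: 9 dB above -17 dB, reduced 3:1 to 3 dB above → -14 dB.
Stage 2: overshoot 29.4 dB → 29.4/4 = 7.35 dB → -36.05 dB.
Stage 3: below threshold (-36.05 ≤ -27); passes unchanged; output -36.05 dB.

-36.05 dB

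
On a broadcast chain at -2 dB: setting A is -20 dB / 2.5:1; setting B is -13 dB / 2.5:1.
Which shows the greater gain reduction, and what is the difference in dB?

A, by 4.2 dB

A: overshoot 18 dB → output overshoot 7.2 dB → GR 10.8 dB.
B: overshoot 11 dB → output overshoot 4.4 dB → GR 6.6 dB.
A reduces 4.2 dB more.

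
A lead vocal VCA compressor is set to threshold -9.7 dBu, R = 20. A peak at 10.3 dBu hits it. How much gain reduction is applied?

19 dB

Overshoot = 10.3 − (-9.7) = 20 dB.
After 20:1 compression the overshoot becomes 20/20 = 1 dB.
Gain reduction = 20 − 1 = 19 dB.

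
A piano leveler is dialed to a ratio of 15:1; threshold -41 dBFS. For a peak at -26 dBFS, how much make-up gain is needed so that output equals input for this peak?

14 dB

The peak compresses to -41 + 15/15 = -40 dBFS.
To reach -26 dBFS requires -26 − (-40) = 14 dB of make-up.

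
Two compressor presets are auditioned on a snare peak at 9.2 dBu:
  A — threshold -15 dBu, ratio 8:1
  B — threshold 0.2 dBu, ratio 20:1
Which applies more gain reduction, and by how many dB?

A, by 12.625 dB

A: overshoot 24.2 dB → output overshoot 3.025 dB → GR 21.175 dB.
B: overshoot 9 dB → output overshoot 0.45 dB → GR 8.55 dB.
Difference: 12.625 dB in favour of A.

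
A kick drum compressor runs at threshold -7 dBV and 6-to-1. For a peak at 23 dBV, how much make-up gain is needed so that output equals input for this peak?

Without make-up, output = threshold + overshoot/6 = -7 + 5 = -2 dBV.
Gap to target: 25 dB.

25 dB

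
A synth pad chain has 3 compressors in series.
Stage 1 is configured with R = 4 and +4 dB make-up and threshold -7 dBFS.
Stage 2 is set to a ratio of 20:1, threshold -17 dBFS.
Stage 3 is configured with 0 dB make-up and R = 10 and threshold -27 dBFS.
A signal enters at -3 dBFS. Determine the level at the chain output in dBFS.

Stage 1: 4 dB above -7 dBFS, reduced 4:1 to 1 dB above → -6 dBFS; +4 dB make-up → -2 dBFS.
Stage 2: -2 dBFS is 15 dB over -17 dBFS; at 20:1 that becomes 0.75 dB over, giving -16.25 dBFS.
Stage 3: overshoot 10.75 dB → 10.75/10 = 1.075 dB → -25.925 dBFS.

-25.925 dBFS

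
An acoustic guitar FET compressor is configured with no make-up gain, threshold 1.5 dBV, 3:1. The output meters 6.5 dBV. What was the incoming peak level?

That's 5 dB above the 1.5 dBV threshold.
Undo the ratio: input overshoot = 5 × 3 = 15 dB, giving input = 16.5 dBV.

16.5 dBV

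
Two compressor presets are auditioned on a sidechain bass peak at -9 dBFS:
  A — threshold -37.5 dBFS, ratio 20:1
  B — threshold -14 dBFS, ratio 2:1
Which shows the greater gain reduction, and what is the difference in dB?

A, by 24.575 dB

A: overshoot 28.5 dB → output overshoot 1.425 dB → GR 27.075 dB.
B: overshoot 5 dB → output overshoot 2.5 dB → GR 2.5 dB.
Difference: 24.575 dB in favour of A.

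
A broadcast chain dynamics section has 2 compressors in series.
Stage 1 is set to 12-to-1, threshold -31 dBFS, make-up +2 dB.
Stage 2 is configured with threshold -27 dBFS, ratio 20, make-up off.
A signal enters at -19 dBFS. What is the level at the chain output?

Stage 1: 12 dB above -31 dBFS, reduced 12:1 to 1 dB above → -30 dBFS; +2 dB make-up → -28 dBFS.
Stage 2: below threshold (-28 ≤ -27); passes unchanged; output -28 dBFS.

-28 dBFS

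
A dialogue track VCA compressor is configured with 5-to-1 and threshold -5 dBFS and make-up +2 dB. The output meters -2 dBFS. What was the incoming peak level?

0 dBFS

Before make-up, the level was -2 − 2 = -4 dBFS.
That's 1 dB above the -5 dBFS threshold.
Undo the ratio: input overshoot = 1 × 5 = 5 dB, giving input = 0 dBFS.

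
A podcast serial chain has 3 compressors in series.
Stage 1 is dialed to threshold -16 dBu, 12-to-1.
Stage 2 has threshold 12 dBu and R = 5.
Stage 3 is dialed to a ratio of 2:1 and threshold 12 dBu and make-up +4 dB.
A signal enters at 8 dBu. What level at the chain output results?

Stage 1: 24 dB above -16 dBu, reduced 12:1 to 2 dB above → -14 dBu.
Stage 2: below threshold (-14 ≤ 12); passes unchanged; output -14 dBu.
Stage 3: below threshold (-14 ≤ 12); passes unchanged; make-up brings it to -10 dBu.

-10 dBu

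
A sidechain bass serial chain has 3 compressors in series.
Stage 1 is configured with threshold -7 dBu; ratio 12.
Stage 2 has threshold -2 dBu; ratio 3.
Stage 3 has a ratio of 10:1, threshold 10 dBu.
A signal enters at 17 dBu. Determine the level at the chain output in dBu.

-5 dBu

Stage 1: overshoot 24 dB → 24/12 = 2 dB → -5 dBu.
Stage 2: -5 dBu is at or below the -2 dBu threshold — no compression; output -5 dBu.
Stage 3: -5 dBu ≤ 10 dBu, so stage 3 doesn't engage; output -5 dBu.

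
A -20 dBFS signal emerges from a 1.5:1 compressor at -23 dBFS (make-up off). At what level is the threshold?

-29 dBFS

Input is 9 dB above T (since output overshoot × R = input overshoot: (-23 − T)·1.5 = -20 − T gives T = -29 dBFS).
Check: -29 + (-20 − (-29))/1.5 = -29 + 6 = -23 dBFS. ✓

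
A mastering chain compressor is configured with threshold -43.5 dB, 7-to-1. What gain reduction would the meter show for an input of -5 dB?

33 dB

Overshoot = -5 − (-43.5) = 38.5 dB.
At 7:1, output sits 38.5/7 = 5.5 dB above threshold.
So the signal is attenuated by 38.5 − 5.5 = 33 dB.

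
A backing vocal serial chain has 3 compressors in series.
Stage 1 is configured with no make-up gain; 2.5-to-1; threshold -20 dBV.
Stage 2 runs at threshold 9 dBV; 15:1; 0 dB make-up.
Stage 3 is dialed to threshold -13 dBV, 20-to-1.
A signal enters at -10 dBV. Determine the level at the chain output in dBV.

Stage 1: 10 dB above -20 dBV, reduced 2.5:1 to 4 dB above → -16 dBV.
Stage 2: below threshold (-16 ≤ 9); passes unchanged; output -16 dBV.
Stage 3: -16 dBV is at or below the -13 dBV threshold — no compression; output -16 dBV.

-16 dBV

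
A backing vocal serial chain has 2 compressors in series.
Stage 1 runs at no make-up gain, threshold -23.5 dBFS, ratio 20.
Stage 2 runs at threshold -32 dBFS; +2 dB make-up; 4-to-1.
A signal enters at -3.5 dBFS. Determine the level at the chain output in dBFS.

Stage 1: -3.5 dBFS is 20 dB over -23.5 dBFS; at 20:1 that becomes 1 dB over, giving -22.5 dBFS.
Stage 2: -22.5 dBFS is 9.5 dB over -32 dBFS; at 4:1 that becomes 2.375 dB over, giving -29.625 dBFS; +2 dB make-up → -27.625 dBFS.

-27.625 dBFS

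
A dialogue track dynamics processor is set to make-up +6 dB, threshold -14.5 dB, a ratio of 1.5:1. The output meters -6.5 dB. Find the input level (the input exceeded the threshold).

Stripping the +6 dB make-up gives -12.5 dB at the gain stage.
The compressed level sits -12.5 − (-14.5) = 2 dB over threshold.
Before 1.5:1 compression the overshoot was 2 × 1.5 = 3 dB, so input = -14.5 + 3 = -11.5 dB.

-11.5 dB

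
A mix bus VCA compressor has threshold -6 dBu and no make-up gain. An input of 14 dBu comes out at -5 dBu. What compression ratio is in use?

Input overshoot = 14 − (-6) = 20 dB; output overshoot = -5 − (-6) = 1 dB.
Ratio = 20 / 1 = 20.

20:1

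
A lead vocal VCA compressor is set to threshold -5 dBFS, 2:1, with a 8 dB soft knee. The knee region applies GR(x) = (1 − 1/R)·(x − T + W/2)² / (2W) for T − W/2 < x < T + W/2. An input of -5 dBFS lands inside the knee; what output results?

-5.5 dBFS

x − T + W/2 = -5 − (-5) + 4 = 4.
GR = (1 − 1/2) × 4² / 16 = 0.5 × 16 / 16 = 0.5 dB.
Output = -5 − 0.5 = -5.5 dBFS.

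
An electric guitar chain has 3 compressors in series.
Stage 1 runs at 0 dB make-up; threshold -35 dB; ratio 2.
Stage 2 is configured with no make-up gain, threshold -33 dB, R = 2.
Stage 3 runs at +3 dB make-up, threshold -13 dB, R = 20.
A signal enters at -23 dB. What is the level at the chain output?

Stage 1: 12 dB above -35 dB, reduced 2:1 to 6 dB above → -29 dB.
Stage 2: 4 dB above -33 dB, reduced 2:1 to 2 dB above → -31 dB.
Stage 3: below threshold (-31 ≤ -13); passes unchanged; make-up brings it to -28 dB.

-28 dB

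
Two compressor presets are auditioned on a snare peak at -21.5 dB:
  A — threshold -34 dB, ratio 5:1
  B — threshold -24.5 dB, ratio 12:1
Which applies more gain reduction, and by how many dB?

A, by 7.25 dB

A: GR = 12.5 − 12.5/5 = 10 dB.
B: GR = 3 − 3/12 = 2.75 dB.
A reduces 7.25 dB more.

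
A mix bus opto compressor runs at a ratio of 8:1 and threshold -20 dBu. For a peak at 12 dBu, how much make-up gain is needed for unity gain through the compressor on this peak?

Without make-up, output = threshold + overshoot/8 = -20 + 4 = -16 dBu.
Gap to target: 28 dB.

28 dB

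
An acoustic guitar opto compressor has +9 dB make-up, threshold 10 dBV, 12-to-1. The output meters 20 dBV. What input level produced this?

Before make-up, the level was 20 − 9 = 11 dBV.
Post-compression overshoot = 11 − 10 = 1 dB.
Before 12:1 compression the overshoot was 1 × 12 = 12 dB, so input = 10 + 12 = 22 dBV.

22 dBV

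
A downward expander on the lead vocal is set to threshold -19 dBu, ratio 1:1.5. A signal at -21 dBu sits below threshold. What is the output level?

Below threshold, a 1:1.5 expander applies gain = (1.5−1)×(T − x) of attenuation.
(1.5−1) × 2 = 1 dB, so output = -21 − 1 = -22 dBu.

-22 dBu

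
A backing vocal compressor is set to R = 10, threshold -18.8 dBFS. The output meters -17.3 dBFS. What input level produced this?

-3.8 dBFS

The compressed level sits -17.3 − (-18.8) = 1.5 dB over threshold.
Undo the ratio: input overshoot = 1.5 × 10 = 15 dB, giving input = -3.8 dBFS.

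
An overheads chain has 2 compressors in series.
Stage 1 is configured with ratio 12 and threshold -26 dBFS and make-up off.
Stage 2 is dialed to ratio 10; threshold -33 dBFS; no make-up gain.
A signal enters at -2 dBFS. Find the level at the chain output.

-32.1 dBFS

Stage 1: 24 dB above -26 dBFS, reduced 12:1 to 2 dB above → -24 dBFS.
Stage 2: -24 dBFS is 9 dB over -33 dBFS; at 10:1 that becomes 0.9 dB over, giving -32.1 dBFS.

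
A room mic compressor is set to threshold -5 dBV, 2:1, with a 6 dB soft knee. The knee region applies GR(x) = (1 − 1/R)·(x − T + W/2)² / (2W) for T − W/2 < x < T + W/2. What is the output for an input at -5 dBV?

x − T + W/2 = -5 − (-5) + 3 = 3.
GR = (1 − 1/2) × 3² / 12 = 0.5 × 9 / 12 = 0.375 dB.
Output = -5 − 0.375 = -5.375 dBV.

-5.375 dBV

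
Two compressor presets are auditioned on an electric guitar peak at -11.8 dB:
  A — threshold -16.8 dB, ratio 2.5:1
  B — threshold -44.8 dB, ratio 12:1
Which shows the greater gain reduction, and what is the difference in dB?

B, by 27.25 dB

A: 5 dB over, compressed to 2 dB over, so 3 dB of GR.
B: 33 dB over, compressed to 2.75 dB over, so 30.25 dB of GR.
B reduces 27.25 dB more.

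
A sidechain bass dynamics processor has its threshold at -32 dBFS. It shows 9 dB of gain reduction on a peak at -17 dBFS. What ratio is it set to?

Input overshoot = -17 − (-32) = 15 dB.
Output overshoot = 15 − 9 = 6 dB.
Ratio = input overshoot / output overshoot = 15 / 6 = 2.5.

2.5:1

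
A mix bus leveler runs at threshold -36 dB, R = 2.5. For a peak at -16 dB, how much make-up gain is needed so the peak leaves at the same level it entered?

12 dB

Without make-up, output = threshold + overshoot/2.5 = -36 + 8 = -28 dB.
Gap to target: 12 dB.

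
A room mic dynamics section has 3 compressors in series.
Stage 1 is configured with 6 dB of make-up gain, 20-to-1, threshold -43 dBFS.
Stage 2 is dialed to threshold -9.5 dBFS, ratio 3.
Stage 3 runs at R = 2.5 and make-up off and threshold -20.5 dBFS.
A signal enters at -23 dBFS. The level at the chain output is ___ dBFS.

-36 dBFS

Stage 1: -23 dBFS is 20 dB over -43 dBFS; at 20:1 that becomes 1 dB over, giving -42 dBFS; +6 dB make-up → -36 dBFS.
Stage 2: below threshold (-36 ≤ -9.5); passes unchanged; output -36 dBFS.
Stage 3: below threshold (-36 ≤ -20.5); passes unchanged; output -36 dBFS.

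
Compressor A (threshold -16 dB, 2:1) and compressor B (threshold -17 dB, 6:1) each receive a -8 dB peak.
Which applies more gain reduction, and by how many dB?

B, by 3.5 dB

A: overshoot 8 dB → output overshoot 4 dB → GR 4 dB.
B: overshoot 9 dB → output overshoot 1.5 dB → GR 7.5 dB.
B reduces 3.5 dB more.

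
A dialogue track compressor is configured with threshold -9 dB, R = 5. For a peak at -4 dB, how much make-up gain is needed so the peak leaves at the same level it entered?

4 dB

Overshoot 5 dB → 5/5 = 1 dB after compression, so the compressed level is -9 + 1 = -8 dB.
Make-up = target − compressed = -4 − (-8) = 4 dB.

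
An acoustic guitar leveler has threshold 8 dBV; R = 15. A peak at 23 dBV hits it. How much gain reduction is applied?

14 dB

Overshoot = 23 − 8 = 15 dB.
A 15:1 ratio leaves 1 dB of that excess.
Gain reduction = 15 − 1 = 14 dB.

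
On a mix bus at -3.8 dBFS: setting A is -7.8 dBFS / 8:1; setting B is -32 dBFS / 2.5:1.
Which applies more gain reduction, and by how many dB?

B, by 13.42 dB

A: 4 dB over, compressed to 0.5 dB over, so 3.5 dB of GR.
B: 28.2 dB over, compressed to 11.28 dB over, so 16.92 dB of GR.
B applies 13.42 dB more gain reduction.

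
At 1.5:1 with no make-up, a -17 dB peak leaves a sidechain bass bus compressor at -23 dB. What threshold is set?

Input is 18 dB above T (since output overshoot × R = input overshoot: (-23 − T)·1.5 = -17 − T gives T = -35 dB).
Check: -35 + (-17 − (-35))/1.5 = -35 + 12 = -23 dB. ✓

-35 dB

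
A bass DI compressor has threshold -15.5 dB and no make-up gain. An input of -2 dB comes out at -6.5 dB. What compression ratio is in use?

1.5:1

Input overshoot = -2 − (-15.5) = 13.5 dB; output overshoot = -6.5 − (-15.5) = 9 dB.
Ratio = 13.5 / 9 = 1.5.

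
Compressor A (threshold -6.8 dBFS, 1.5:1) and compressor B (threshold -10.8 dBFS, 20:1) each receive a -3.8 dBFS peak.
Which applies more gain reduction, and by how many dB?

A: 3 dB over, compressed to 2 dB over, so 1 dB of GR.
B: 7 dB over, compressed to 0.35 dB over, so 6.65 dB of GR.
B reduces 5.65 dB more.

B, by 5.65 dB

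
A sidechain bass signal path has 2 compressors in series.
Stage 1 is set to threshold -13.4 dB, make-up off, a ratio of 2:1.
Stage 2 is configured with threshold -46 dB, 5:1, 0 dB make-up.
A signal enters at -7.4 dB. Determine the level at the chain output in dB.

Stage 1: 6 dB above -13.4 dB, reduced 2:1 to 3 dB above → -10.4 dB.
Stage 2: -10.4 dB is 35.6 dB over -46 dB; at 5:1 that becomes 7.12 dB over, giving -38.88 dB.

-38.88 dB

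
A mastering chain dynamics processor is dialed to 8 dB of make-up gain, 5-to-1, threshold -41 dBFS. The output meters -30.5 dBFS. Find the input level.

-28.5 dBFS

Before make-up, the level was -30.5 − 8 = -38.5 dBFS.
That's 2.5 dB above the -41 dBFS threshold.
Undo the ratio: input overshoot = 2.5 × 5 = 12.5 dB, giving input = -28.5 dBFS.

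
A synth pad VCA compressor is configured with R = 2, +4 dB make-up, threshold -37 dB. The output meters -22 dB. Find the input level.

Before make-up, the level was -22 − 4 = -26 dB.
Post-compression overshoot = -26 − (-37) = 11 dB.
Input overshoot = R × output overshoot = 22 dB → input = -37 + 22 = -15 dB.

-15 dB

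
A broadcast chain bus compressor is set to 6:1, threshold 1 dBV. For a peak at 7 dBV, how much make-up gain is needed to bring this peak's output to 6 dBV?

4 dB

Overshoot 6 dB → 6/6 = 1 dB after compression, so the compressed level is 1 + 1 = 2 dBV.
Make-up = target − compressed = 6 − 2 = 4 dB.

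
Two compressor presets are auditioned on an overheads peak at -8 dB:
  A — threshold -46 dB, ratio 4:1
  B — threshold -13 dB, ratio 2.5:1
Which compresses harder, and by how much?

A, by 25.5 dB

A: GR = 38 − 38/4 = 28.5 dB.
B: GR = 5 − 5/2.5 = 3 dB.
Difference: 25.5 dB in favour of A.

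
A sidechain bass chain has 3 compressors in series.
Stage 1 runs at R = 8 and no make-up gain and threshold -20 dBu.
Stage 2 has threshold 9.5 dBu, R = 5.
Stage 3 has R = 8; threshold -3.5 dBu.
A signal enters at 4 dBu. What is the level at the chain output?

-17 dBu

Stage 1: overshoot 24 dB → 24/8 = 3 dB → -17 dBu.
Stage 2: -17 dBu is at or below the 9.5 dBu threshold — no compression; output -17 dBu.
Stage 3: -17 dBu ≤ -3.5 dBu, so stage 3 doesn't engage; output -17 dBu.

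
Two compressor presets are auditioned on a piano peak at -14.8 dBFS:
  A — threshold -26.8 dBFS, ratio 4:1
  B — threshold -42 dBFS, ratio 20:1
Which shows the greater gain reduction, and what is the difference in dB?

B, by 16.84 dB

A: 12 dB over, compressed to 3 dB over, so 9 dB of GR.
B: 27.2 dB over, compressed to 1.36 dB over, so 25.84 dB of GR.
B applies 16.84 dB more gain reduction.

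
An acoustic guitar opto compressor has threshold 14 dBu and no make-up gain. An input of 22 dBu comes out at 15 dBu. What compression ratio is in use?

8:1

Input overshoot = 22 − 14 = 8 dB; output overshoot = 15 − 14 = 1 dB.
Ratio = 8 / 1 = 8.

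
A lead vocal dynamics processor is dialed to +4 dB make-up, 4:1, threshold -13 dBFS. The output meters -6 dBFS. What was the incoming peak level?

Remove make-up: -6 − 4 = -10 dBFS.
The compressed level sits -10 − (-13) = 3 dB over threshold.
Input overshoot = R × output overshoot = 12 dB → input = -13 + 12 = -1 dBFS.

-1 dBFS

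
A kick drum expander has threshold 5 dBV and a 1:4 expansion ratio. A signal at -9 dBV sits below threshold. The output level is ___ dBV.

Below threshold, a 1:4 expander applies gain = (4−1)×(T − x) of attenuation.
(4−1) × 14 = 42 dB, so output = -9 − 42 = -51 dBV.

-51 dBV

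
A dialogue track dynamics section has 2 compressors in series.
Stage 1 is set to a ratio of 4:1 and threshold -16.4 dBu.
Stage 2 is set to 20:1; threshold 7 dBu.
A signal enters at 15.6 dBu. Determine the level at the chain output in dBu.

Stage 1: 32 dB above -16.4 dBu, reduced 4:1 to 8 dB above → -8.4 dBu.
Stage 2: -8.4 dBu ≤ 7 dBu, so stage 2 doesn't engage; output -8.4 dBu.

-8.4 dBu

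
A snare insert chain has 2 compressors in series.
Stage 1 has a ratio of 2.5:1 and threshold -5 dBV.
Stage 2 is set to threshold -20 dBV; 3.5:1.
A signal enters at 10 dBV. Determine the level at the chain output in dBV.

-14 dBV

Stage 1: 15 dB above -5 dBV, reduced 2.5:1 to 6 dB above → 1 dBV.
Stage 2: overshoot 21 dB → 21/3.5 = 6 dB → -14 dBV.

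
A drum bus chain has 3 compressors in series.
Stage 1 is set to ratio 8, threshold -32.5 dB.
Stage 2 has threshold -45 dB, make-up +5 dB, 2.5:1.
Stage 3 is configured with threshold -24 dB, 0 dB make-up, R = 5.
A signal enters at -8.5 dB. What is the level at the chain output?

Stage 1: -8.5 dB is 24 dB over -32.5 dB; at 8:1 that becomes 3 dB over, giving -29.5 dB.
Stage 2: overshoot 15.5 dB → 15.5/2.5 = 6.2 dB → -38.8 dB; +5 dB make-up → -33.8 dB.
Stage 3: below threshold (-33.8 ≤ -24); passes unchanged; output -33.8 dB.

-33.8 dB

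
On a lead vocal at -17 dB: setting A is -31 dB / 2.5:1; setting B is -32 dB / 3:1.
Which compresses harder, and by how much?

B, by 1.6 dB

A: overshoot 14 dB → output overshoot 5.6 dB → GR 8.4 dB.
B: overshoot 15 dB → output overshoot 5 dB → GR 10 dB.
B reduces 1.6 dB more.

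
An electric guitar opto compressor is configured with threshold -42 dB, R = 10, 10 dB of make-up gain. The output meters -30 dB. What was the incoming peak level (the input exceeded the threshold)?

-22 dB

Remove make-up: -30 − 10 = -40 dB.
The compressed level sits -40 − (-42) = 2 dB over threshold.
Undo the ratio: input overshoot = 2 × 10 = 20 dB, giving input = -22 dB.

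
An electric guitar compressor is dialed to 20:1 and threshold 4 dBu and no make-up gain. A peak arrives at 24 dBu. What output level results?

The input is 20 dB above the 4 dBu threshold.
At 20:1 the overshoot is divided by 20, leaving 1 dB above threshold.
Output = 4 + 1 = 5 dBu.

5 dBu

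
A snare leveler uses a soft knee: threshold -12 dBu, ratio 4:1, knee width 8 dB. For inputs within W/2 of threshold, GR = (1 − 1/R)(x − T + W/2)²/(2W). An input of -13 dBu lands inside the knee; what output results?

x − T + W/2 = -13 − (-12) + 4 = 3.
GR = (1 − 1/4) × 3² / 16 = 0.75 × 9 / 16 = 0.421875 dB.
Output = -13 − 0.421875 = -13.421875 dBu.

-13.421875 dBu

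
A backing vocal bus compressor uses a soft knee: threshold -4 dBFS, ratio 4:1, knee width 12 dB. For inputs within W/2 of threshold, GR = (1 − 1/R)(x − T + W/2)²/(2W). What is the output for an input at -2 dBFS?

x − T + W/2 = -2 − (-4) + 6 = 8.
GR = (1 − 1/4) × 8² / 24 = 0.75 × 64 / 24 = 2 dB.
Output = -2 − 2 = -4 dBFS.

-4 dBFS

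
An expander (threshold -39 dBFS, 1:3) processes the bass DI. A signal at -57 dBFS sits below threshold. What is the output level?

-93 dBFS

Undershoot = (-39) − (-57) = 18 dB.
At 1:3, that expands to 54 dB under threshold.
Output = -39 − 54 = -93 dBFS.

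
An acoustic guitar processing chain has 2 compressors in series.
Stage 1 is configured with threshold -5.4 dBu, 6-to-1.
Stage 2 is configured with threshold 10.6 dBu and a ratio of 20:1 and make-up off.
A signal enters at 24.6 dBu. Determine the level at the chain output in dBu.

Stage 1: overshoot 30 dB → 30/6 = 5 dB → -0.4 dBu.
Stage 2: -0.4 dBu is at or below the 10.6 dBu threshold — no compression; output -0.4 dBu.

-0.4 dBu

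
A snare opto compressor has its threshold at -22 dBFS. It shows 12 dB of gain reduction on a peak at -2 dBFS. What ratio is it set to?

Input overshoot = -2 − (-22) = 20 dB.
Output overshoot = 20 − 12 = 8 dB.
Ratio = input overshoot / output overshoot = 20 / 8 = 2.5.

2.5:1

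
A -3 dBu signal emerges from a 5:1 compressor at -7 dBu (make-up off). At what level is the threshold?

-8 dBu

Input is 5 dB above T (since output overshoot × R = input overshoot: (-7 − T)·5 = -3 − T gives T = -8 dBu).
Check: -8 + (-3 − (-8))/5 = -8 + 1 = -7 dBu. ✓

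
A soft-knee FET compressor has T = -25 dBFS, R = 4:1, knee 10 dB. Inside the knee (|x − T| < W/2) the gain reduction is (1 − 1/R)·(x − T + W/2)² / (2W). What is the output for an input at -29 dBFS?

-29.0375 dBFS

x − T + W/2 = -29 − (-25) + 5 = 1.
GR = (1 − 1/4) × 1² / 20 = 0.75 × 1 / 20 = 0.0375 dB.
Output = -29 − 0.0375 = -29.0375 dBFS.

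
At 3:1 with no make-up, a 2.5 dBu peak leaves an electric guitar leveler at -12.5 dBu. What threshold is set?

-20 dBu

Gain reduction = 2.5 − (-12.5) = 15 dB; output overshoot = GR / (R − 1) = 15 / 2 = 7.5 dB.
Threshold = output − output overshoot = -12.5 − 7.5 = -20 dBu.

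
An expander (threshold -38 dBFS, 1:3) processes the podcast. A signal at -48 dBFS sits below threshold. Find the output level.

-68 dBFS

Undershoot = (-38) − (-48) = 10 dB.
At 1:3, that expands to 30 dB under threshold.
Output = -38 − 30 = -68 dBFS.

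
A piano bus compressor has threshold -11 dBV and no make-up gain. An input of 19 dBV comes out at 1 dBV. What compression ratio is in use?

Input overshoot = 19 − (-11) = 30 dB; output overshoot = 1 − (-11) = 12 dB.
Ratio = 30 / 12 = 2.5.

2.5:1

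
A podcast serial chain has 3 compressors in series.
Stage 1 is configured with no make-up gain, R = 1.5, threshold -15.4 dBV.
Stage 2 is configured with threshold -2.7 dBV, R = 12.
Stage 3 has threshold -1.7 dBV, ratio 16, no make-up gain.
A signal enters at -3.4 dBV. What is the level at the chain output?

-7.4 dBV

Stage 1: -3.4 dBV is 12 dB over -15.4 dBV; at 1.5:1 that becomes 8 dB over, giving -7.4 dBV.
Stage 2: below threshold (-7.4 ≤ -2.7); passes unchanged; output -7.4 dBV.
Stage 3: -7.4 dBV is at or below the -1.7 dBV threshold — no compression; output -7.4 dBV.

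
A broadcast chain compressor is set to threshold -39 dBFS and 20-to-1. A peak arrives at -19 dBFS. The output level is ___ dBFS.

-38 dBFS

-19 dBFS sits 20 dB over threshold.
The 20 dB excess becomes 1 dB after 20:1 reduction.
That puts the output at -38 dBFS.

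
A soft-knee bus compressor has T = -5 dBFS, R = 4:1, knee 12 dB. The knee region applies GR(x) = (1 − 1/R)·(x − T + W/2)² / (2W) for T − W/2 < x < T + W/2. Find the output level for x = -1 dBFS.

-4.125 dBFS

x − T + W/2 = -1 − (-5) + 6 = 10.
GR = (1 − 1/4) × 10² / 24 = 0.75 × 100 / 24 = 3.125 dB.
Output = -1 − 3.125 = -4.125 dBFS.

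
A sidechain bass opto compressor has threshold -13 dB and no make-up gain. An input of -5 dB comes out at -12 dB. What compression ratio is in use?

Input overshoot = -5 − (-13) = 8 dB; output overshoot = -12 − (-13) = 1 dB.
Ratio = 8 / 1 = 8.

8:1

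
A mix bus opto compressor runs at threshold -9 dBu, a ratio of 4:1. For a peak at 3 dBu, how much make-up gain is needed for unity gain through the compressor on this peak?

Overshoot 12 dB → 12/4 = 3 dB after compression, so the compressed level is -9 + 3 = -6 dBu.
Make-up = target − compressed = 3 − (-6) = 9 dB.

9 dB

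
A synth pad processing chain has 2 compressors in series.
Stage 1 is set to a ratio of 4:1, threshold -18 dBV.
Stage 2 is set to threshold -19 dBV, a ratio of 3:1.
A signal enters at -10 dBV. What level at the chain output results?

Stage 1: overshoot 8 dB → 8/4 = 2 dB → -16 dBV.
Stage 2: -16 dBV is 3 dB over -19 dBV; at 3:1 that becomes 1 dB over, giving -18 dBV.

-18 dBV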